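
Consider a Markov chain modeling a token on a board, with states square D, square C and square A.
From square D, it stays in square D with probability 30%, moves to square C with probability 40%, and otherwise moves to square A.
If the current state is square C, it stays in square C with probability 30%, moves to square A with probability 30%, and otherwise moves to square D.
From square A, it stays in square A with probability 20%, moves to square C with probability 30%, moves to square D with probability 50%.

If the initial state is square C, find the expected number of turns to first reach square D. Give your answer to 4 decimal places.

2.3404

Let t(s) be the expected number of turns to first reach square D from state s, with t(square D) = 0. Conditioning on the first turn:
t(square C) = 1 + 0.3·t(square C) + 0.3·t(square A)
t(square A) = 1 + 0.3·t(square C) + 0.2·t(square A)
Solving: t(square C) = 2.3404, t(square A) = 2.1277.
Expected turns from square C to square D: 2.3404.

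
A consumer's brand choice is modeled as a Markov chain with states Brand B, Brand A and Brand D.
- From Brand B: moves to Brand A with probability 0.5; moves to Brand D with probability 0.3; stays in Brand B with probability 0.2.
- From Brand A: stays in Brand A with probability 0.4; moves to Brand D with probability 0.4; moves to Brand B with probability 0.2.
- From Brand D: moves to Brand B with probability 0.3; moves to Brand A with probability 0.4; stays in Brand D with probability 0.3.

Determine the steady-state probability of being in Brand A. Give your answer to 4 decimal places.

0.4234

Let the stationary distribution be π with π = πP and π_1 + π_2 + π_3 = 1.
π_1 = 0.2·π_1 + 0.2·π_2 + 0.3·π_3
π_2 = 0.5·π_1 + 0.4·π_2 + 0.4·π_3
Solving with the normalization constraint gives π = (0.2342, 0.4234, 0.3423).
So the stationary probability of Brand A is 0.4234.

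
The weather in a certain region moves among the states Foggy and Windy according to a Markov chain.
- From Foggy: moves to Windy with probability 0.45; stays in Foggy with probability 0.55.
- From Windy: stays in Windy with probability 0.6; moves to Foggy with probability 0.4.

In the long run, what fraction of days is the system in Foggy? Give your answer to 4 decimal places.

0.4706

Let the stationary distribution be π with π = πP and π_1 + π_2 = 1.
π_1 = 0.55·π_1 + 0.4·π_2
Solving with the normalization constraint gives π = (0.4706, 0.5294).
So the stationary probability of Foggy is 0.4706.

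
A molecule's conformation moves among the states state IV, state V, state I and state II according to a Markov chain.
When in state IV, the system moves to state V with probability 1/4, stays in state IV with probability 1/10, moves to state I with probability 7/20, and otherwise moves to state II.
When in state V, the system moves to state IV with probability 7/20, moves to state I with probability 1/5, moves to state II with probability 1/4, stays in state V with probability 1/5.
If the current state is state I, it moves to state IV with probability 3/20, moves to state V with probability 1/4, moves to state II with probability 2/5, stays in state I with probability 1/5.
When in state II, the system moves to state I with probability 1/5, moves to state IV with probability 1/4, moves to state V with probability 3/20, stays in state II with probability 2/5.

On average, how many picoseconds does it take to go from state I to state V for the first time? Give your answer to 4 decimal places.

Let t(s) be the expected number of picoseconds to first reach state V from state s, with t(state V) = 0. Conditioning on the first picosecond:
t(state IV) = 1 + 0.1·t(state IV) + 0.35·t(state I) + 0.3·t(state II)
t(state I) = 1 + 0.15·t(state IV) + 0.2·t(state I) + 0.4·t(state II)
t(state II) = 1 + 0.25·t(state IV) + 0.2·t(state I) + 0.4·t(state II)
Solving: t(state IV) = 4.6771, t(state I) = 4.7216, t(state II) = 5.1893.
Expected picoseconds from state I to state V: 4.7216.

4.7216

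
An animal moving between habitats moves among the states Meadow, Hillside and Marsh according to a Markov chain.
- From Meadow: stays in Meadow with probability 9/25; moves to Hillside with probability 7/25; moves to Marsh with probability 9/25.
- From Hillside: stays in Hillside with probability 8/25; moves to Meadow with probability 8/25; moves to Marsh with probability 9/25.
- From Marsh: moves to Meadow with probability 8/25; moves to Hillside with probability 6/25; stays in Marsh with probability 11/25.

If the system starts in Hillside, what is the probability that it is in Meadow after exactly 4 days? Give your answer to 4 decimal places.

0.3333

Propagate the distribution vector 4 days from Hillside.
After 0 days: (0.0000, 1.0000, 0.0000)
After 1 day: (0.3200, 0.3200, 0.3600)
After 2 days: (0.3328, 0.2784, 0.3888)
After 3 days: (0.3333, 0.2756, 0.3911)
After 4 days: (0.3333, 0.2754, 0.3913)
P(in Meadow after 4 days) = 0.3333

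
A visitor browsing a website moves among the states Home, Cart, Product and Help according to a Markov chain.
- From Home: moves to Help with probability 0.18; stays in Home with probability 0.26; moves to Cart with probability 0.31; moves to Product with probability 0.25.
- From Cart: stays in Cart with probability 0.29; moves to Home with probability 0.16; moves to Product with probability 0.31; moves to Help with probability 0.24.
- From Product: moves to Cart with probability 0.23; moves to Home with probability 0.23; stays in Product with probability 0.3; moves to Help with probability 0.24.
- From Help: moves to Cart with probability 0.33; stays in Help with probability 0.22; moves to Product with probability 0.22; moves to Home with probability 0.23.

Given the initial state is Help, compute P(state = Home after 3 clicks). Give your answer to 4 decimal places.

Propagate the distribution vector 3 clicks from Help.
After 0 clicks: (0.0000, 0.0000, 0.0000, 1.0000)
After 1 click: (0.2300, 0.3300, 0.2200, 0.2200)
After 2 clicks: (0.2138, 0.2902, 0.2742, 0.2218)
After 3 clicks: (0.2161, 0.2867, 0.2745, 0.2227)
P(in Home after 3 clicks) = 0.2161

0.2161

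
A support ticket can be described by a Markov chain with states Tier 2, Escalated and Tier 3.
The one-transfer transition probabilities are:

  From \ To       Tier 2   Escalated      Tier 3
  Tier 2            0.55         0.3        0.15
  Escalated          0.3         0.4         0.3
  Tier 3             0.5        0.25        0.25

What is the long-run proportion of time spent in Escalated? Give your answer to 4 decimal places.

0.3211

Let the stationary distribution be π with π = πP and π_1 + π_2 + π_3 = 1.
π_1 = 0.55·π_1 + 0.3·π_2 + 0.5·π_3
π_2 = 0.3·π_1 + 0.4·π_2 + 0.25·π_3
Solving with the normalization constraint gives π = (0.4587, 0.3211, 0.2202).
So the stationary probability of Escalated is 0.3211.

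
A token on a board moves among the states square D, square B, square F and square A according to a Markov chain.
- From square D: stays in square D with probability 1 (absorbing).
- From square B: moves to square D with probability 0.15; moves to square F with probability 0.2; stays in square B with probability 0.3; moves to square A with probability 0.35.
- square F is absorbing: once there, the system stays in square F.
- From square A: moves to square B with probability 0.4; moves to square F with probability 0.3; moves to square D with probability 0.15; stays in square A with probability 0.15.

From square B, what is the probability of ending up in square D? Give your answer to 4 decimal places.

Let h(s) be the probability of absorption at square D starting from transient state s. Then h(square D) = 1 and h(square F) = 0. By first-step analysis:
h(square B) = 0.15·1 + 0.3·h(square B) + 0.2·0 + 0.35·h(square A)
h(square A) = 0.15·1 + 0.4·h(square B) + 0.3·0 + 0.15·h(square A)
Solving: h(square B) = 0.3956, h(square A) = 0.3626.
Starting from square B, the probability is 0.3956.

0.3956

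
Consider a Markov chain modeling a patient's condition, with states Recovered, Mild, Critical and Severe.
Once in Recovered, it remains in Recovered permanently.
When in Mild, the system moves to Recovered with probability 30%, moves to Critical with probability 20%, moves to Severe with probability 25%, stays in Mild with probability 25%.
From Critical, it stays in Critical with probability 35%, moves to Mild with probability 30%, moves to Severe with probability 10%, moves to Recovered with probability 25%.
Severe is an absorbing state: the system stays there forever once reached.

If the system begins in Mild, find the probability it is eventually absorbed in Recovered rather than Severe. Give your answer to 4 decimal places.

Let h(s) be the probability of absorption at Recovered starting from transient state s. Then h(Recovered) = 1 and h(Severe) = 0. By first-step analysis:
h(Mild) = 0.3·1 + 0.25·h(Mild) + 0.2·h(Critical) + 0.25·0
h(Critical) = 0.25·1 + 0.3·h(Mild) + 0.35·h(Critical) + 0.1·0
Solving: h(Mild) = 0.5731, h(Critical) = 0.6491.
Starting from Mild, the probability is 0.5731.

0.5731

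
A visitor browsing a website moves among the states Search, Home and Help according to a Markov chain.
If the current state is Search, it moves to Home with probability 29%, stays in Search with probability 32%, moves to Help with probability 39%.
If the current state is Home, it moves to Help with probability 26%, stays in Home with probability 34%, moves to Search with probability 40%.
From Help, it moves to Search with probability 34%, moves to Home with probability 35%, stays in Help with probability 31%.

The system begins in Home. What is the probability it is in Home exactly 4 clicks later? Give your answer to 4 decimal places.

Propagate the distribution vector 4 clicks from Home.
After 0 clicks: (0.0000, 1.0000, 0.0000)
After 1 click: (0.4000, 0.3400, 0.2600)
After 2 clicks: (0.3524, 0.3226, 0.3250)
After 3 clicks: (0.3523, 0.3256, 0.3221)
After 4 clicks: (0.3525, 0.3256, 0.3219)
P(in Home after 4 clicks) = 0.3256

0.3256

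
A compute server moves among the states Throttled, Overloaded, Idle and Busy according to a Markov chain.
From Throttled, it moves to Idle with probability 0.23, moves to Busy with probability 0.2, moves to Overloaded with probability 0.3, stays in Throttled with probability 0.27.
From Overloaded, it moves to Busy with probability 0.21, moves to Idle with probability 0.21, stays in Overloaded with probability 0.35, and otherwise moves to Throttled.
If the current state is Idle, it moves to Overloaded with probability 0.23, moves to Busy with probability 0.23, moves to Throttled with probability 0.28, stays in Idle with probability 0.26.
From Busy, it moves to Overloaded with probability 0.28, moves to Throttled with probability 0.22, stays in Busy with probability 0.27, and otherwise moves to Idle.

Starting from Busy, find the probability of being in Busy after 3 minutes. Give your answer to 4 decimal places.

Propagate the distribution vector 3 minutes from Busy.
After 0 minutes: (0.0000, 0.0000, 0.0000, 1.0000)
After 1 minute: (0.2200, 0.2800, 0.2300, 0.2700)
After 2 minutes: (0.2476, 0.2925, 0.2313, 0.2286)
After 3 minutes: (0.2492, 0.2939, 0.2311, 0.2259)
P(in Busy after 3 minutes) = 0.2259

0.2259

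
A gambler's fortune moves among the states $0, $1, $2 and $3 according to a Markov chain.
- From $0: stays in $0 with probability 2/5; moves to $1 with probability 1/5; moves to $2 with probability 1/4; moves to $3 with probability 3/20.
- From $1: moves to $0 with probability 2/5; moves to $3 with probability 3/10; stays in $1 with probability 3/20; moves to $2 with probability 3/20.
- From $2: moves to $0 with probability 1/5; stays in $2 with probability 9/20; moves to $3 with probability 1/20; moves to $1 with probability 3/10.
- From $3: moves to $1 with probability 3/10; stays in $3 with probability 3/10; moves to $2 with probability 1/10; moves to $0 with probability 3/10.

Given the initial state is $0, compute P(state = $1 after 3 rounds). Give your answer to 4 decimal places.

Propagate the distribution vector 3 rounds from $0.
After 0 rounds: (1.0000, 0.0000, 0.0000, 0.0000)
After 1 round: (0.4000, 0.2000, 0.2500, 0.1500)
After 2 rounds: (0.3350, 0.2300, 0.2575, 0.1775)
After 3 rounds: (0.3308, 0.2320, 0.2519, 0.1854)
P(in $1 after 3 rounds) = 0.2320

0.2320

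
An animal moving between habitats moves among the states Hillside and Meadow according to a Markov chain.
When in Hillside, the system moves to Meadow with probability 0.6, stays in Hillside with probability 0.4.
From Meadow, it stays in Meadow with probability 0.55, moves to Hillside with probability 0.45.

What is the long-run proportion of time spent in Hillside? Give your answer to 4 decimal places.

0.4286

Let the stationary distribution be π with π = πP and π_1 + π_2 = 1.
π_1 = 0.4·π_1 + 0.45·π_2
Solving with the normalization constraint gives π = (0.4286, 0.5714).
So the stationary probability of Hillside is 0.4286.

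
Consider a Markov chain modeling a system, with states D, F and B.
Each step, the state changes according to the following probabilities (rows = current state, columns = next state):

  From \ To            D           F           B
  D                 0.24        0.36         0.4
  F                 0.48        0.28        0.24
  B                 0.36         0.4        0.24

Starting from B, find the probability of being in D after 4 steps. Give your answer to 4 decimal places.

Propagate the distribution vector 4 steps from B.
After 0 steps: (0.0000, 0.0000, 1.0000)
After 1 step: (0.3600, 0.4000, 0.2400)
After 2 steps: (0.3648, 0.3376, 0.2976)
After 3 steps: (0.3567, 0.3449, 0.2984)
After 4 steps: (0.3586, 0.3443, 0.2971)
P(in D after 4 steps) = 0.3586

0.3586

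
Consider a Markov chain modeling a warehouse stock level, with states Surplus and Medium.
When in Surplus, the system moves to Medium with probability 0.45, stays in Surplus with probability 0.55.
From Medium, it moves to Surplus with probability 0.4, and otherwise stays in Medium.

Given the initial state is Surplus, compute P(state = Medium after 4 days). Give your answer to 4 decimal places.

0.5291

Propagate the distribution vector 4 days from Surplus.
After 0 days: (1.0000, 0.0000)
After 1 day: (0.5500, 0.4500)
After 2 days: (0.4825, 0.5175)
After 3 days: (0.4724, 0.5276)
After 4 days: (0.4709, 0.5291)
P(in Medium after 4 days) = 0.5291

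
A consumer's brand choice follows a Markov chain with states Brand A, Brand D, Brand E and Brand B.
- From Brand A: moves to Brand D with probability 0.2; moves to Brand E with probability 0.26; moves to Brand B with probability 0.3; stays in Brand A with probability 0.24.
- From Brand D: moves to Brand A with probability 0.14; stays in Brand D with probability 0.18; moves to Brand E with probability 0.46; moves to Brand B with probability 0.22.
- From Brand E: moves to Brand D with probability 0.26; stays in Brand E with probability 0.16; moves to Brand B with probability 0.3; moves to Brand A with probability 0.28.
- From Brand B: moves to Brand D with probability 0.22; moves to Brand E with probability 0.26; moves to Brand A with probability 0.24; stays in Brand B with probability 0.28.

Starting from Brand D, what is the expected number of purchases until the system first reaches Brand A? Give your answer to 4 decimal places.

4.7620

Let t(s) be the expected number of purchases to first reach Brand A from state s, with t(Brand A) = 0. Conditioning on the first purchase:
t(Brand D) = 1 + 0.18·t(Brand D) + 0.46·t(Brand E) + 0.22·t(Brand B)
t(Brand E) = 1 + 0.26·t(Brand D) + 0.16·t(Brand E) + 0.3·t(Brand B)
t(Brand B) = 1 + 0.22·t(Brand D) + 0.26·t(Brand E) + 0.28·t(Brand B)
Solving: t(Brand D) = 4.7620, t(Brand E) = 4.2250, t(Brand B) = 4.3696.
Expected purchases from Brand D to Brand A: 4.7620.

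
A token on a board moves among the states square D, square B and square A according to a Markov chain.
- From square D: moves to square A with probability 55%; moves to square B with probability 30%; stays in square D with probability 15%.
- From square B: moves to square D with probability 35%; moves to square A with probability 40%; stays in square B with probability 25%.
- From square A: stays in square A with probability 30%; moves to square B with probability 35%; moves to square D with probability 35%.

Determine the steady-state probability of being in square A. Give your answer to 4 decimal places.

0.4034

Let the stationary distribution be π with π = πP and π_1 + π_2 + π_3 = 1.
π_1 = 0.15·π_1 + 0.35·π_2 + 0.35·π_3
π_2 = 0.3·π_1 + 0.25·π_2 + 0.35·π_3
Solving with the normalization constraint gives π = (0.2917, 0.3049, 0.4034).
So the stationary probability of square A is 0.4034.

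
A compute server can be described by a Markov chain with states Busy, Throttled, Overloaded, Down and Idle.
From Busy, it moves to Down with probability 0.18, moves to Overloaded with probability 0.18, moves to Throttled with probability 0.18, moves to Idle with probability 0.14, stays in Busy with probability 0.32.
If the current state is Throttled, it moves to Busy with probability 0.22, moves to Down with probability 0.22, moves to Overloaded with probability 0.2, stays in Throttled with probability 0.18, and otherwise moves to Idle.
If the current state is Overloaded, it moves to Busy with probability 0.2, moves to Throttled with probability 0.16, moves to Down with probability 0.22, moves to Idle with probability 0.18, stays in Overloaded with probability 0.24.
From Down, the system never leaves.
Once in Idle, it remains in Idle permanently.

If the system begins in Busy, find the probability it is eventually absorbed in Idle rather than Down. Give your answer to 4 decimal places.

Let h(s) be the probability of absorption at Idle starting from transient state s. Then h(Idle) = 1 and h(Down) = 0. By first-step analysis:
h(Busy) = 0.32·h(Busy) + 0.18·h(Throttled) + 0.18·h(Overloaded) + 0.18·0 + 0.14·1
h(Throttled) = 0.22·h(Busy) + 0.18·h(Throttled) + 0.2·h(Overloaded) + 0.22·0 + 0.18·1
h(Overloaded) = 0.2·h(Busy) + 0.16·h(Throttled) + 0.24·h(Overloaded) + 0.22·0 + 0.18·1
Solving: h(Busy) = 0.4428, h(Throttled) = 0.4475, h(Overloaded) = 0.4476.
Starting from Busy, the probability is 0.4428.

0.4428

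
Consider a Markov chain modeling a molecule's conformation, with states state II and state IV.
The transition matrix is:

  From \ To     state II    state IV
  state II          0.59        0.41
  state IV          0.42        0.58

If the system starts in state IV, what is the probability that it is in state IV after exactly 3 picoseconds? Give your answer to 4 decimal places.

0.4965

Propagate the distribution vector 3 picoseconds from state IV.
After 0 picoseconds: (0.0000, 1.0000)
After 1 picosecond: (0.4200, 0.5800)
After 2 picoseconds: (0.4914, 0.5086)
After 3 picoseconds: (0.5035, 0.4965)
P(in state IV after 3 picoseconds) = 0.4965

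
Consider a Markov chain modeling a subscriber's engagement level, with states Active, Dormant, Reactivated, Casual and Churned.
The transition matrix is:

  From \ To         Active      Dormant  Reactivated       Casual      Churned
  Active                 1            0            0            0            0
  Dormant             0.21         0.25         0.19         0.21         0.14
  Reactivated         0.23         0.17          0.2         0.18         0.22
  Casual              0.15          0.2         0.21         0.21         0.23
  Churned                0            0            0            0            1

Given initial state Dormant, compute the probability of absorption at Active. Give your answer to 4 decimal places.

Let h(s) be the probability of absorption at Active starting from transient state s. Then h(Active) = 1 and h(Churned) = 0. By first-step analysis:
h(Dormant) = 0.21·1 + 0.25·h(Dormant) + 0.19·h(Reactivated) + 0.21·h(Casual) + 0.14·0
h(Reactivated) = 0.23·1 + 0.17·h(Dormant) + 0.2·h(Reactivated) + 0.18·h(Casual) + 0.22·0
h(Casual) = 0.15·1 + 0.2·h(Dormant) + 0.21·h(Reactivated) + 0.21·h(Casual) + 0.23·0
Solving: h(Dormant) = 0.5368, h(Reactivated) = 0.5051, h(Casual) = 0.4600.
Starting from Dormant, the probability is 0.5368.

0.5368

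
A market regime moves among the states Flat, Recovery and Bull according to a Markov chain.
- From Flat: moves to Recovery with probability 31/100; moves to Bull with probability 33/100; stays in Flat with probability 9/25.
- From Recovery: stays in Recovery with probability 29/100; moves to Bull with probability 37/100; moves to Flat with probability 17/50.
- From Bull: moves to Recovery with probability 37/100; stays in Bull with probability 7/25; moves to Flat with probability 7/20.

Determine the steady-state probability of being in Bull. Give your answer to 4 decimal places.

0.3266

Let the stationary distribution be π with π = πP and π_1 + π_2 + π_3 = 1.
π_1 = 0.36·π_1 + 0.34·π_2 + 0.35·π_3
π_2 = 0.31·π_1 + 0.29·π_2 + 0.37·π_3
Solving with the normalization constraint gives π = (0.3503, 0.3231, 0.3266).
So the stationary probability of Bull is 0.3266.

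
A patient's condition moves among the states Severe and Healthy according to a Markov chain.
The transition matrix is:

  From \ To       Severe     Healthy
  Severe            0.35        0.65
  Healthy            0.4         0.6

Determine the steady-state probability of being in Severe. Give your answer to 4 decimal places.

0.3810

Let the stationary distribution be π with π = πP and π_1 + π_2 = 1.
π_1 = 0.35·π_1 + 0.4·π_2
Solving with the normalization constraint gives π = (0.3810, 0.6190).
So the stationary probability of Severe is 0.3810.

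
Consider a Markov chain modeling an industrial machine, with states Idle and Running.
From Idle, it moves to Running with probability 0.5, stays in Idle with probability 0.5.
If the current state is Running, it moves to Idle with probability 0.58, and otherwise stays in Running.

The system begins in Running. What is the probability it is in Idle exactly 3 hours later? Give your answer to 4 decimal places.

Propagate the distribution vector 3 hours from Running.
After 0 hours: (0.0000, 1.0000)
After 1 hour: (0.5800, 0.4200)
After 2 hours: (0.5336, 0.4664)
After 3 hours: (0.5373, 0.4627)
P(in Idle after 3 hours) = 0.5373

0.5373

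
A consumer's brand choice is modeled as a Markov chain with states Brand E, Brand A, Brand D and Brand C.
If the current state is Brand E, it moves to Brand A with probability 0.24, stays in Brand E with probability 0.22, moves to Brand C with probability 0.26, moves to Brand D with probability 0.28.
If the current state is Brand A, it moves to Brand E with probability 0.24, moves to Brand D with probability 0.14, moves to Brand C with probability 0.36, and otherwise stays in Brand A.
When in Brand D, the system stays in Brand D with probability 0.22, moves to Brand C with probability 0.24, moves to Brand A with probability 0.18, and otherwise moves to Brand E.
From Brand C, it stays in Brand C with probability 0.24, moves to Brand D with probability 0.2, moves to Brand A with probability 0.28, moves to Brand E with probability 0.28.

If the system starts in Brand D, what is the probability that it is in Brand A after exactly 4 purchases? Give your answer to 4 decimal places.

Propagate the distribution vector 4 purchases from Brand D.
After 0 purchases: (0.0000, 0.0000, 1.0000, 0.0000)
After 1 purchase: (0.3600, 0.1800, 0.2200, 0.2400)
After 2 purchases: (0.2688, 0.2400, 0.2224, 0.2688)
After 3 purchases: (0.2721, 0.2422, 0.2116, 0.2742)
After 4 purchases: (0.2709, 0.2431, 0.2115, 0.2745)
P(in Brand A after 4 purchases) = 0.2431

0.2431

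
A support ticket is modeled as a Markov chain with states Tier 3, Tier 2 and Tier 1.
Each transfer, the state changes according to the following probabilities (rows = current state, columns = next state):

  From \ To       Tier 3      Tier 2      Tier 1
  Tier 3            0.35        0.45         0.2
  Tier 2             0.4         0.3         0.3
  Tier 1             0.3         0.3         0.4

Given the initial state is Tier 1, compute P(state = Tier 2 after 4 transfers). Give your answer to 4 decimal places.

0.3528

Propagate the distribution vector 4 transfers from Tier 1.
After 0 transfers: (0.0000, 0.0000, 1.0000)
After 1 transfer: (0.3000, 0.3000, 0.4000)
After 2 transfers: (0.3450, 0.3450, 0.3100)
After 3 transfers: (0.3518, 0.3518, 0.2965)
After 4 transfers: (0.3528, 0.3528, 0.2945)
P(in Tier 2 after 4 transfers) = 0.3528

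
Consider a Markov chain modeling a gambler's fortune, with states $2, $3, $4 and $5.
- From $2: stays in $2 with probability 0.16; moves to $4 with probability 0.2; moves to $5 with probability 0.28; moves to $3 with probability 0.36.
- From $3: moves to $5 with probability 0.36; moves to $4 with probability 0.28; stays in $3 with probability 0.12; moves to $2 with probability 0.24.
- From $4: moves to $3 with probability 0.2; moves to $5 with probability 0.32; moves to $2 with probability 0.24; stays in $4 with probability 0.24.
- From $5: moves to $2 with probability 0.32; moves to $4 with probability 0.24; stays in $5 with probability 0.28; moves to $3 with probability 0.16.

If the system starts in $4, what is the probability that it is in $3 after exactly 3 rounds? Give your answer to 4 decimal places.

Propagate the distribution vector 3 rounds from $4.
After 0 rounds: (0.0000, 0.0000, 1.0000, 0.0000)
After 1 round: (0.2400, 0.2000, 0.2400, 0.3200)
After 2 rounds: (0.2464, 0.2096, 0.2384, 0.3056)
After 3 rounds: (0.2447, 0.2104, 0.2385, 0.3063)
P(in $3 after 3 rounds) = 0.2104

0.2104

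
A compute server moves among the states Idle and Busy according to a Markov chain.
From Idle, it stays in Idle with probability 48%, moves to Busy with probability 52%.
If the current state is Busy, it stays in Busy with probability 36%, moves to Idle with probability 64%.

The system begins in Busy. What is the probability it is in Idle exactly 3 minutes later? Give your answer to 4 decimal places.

Propagate the distribution vector 3 minutes from Busy.
After 0 minutes: (0.0000, 1.0000)
After 1 minute: (0.6400, 0.3600)
After 2 minutes: (0.5376, 0.4624)
After 3 minutes: (0.5540, 0.4460)
P(in Idle after 3 minutes) = 0.5540

0.5540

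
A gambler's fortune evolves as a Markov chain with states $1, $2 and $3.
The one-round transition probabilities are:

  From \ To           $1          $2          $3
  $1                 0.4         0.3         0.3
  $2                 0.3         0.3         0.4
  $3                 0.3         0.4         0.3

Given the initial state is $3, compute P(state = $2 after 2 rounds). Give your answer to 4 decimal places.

Sum over the intermediate state after 1 round:
P = P($3→$1)·P($1→$2) + P($3→$2)·P($2→$2) + P($3→$3)·P($3→$2)
  = 0.3×0.3 + 0.4×0.3 + 0.3×0.4
  = 0.0900 + 0.1200 + 0.1200 = 0.3300

0.3300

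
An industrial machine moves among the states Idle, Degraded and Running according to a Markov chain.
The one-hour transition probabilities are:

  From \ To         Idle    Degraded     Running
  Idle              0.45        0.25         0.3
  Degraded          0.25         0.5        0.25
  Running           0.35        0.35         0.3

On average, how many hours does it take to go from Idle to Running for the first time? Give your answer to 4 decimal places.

3.5294

Let t(s) be the expected number of hours to first reach Running from state s, with t(Running) = 0. Conditioning on the first hour:
t(Idle) = 1 + 0.45·t(Idle) + 0.25·t(Degraded)
t(Degraded) = 1 + 0.25·t(Idle) + 0.5·t(Degraded)
Solving: t(Idle) = 3.5294, t(Degraded) = 3.7647.
Expected hours from Idle to Running: 3.5294.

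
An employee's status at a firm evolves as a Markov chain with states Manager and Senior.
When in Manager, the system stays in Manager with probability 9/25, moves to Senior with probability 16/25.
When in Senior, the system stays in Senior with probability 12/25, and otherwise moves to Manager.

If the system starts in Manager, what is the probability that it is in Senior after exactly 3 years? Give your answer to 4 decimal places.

Propagate the distribution vector 3 years from Manager.
After 0 years: (1.0000, 0.0000)
After 1 year: (0.3600, 0.6400)
After 2 years: (0.4624, 0.5376)
After 3 years: (0.4460, 0.5540)
P(in Senior after 3 years) = 0.5540

0.5540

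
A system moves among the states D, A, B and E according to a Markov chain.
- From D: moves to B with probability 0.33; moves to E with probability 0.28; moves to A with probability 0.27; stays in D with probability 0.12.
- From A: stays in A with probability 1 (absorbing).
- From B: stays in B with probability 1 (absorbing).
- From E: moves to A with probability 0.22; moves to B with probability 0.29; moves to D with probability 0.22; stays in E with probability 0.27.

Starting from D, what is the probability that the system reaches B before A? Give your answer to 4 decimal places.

Let h(s) be the probability of absorption at B starting from transient state s. Then h(B) = 1 and h(A) = 0. By first-step analysis:
h(D) = 0.12·h(D) + 0.27·0 + 0.33·1 + 0.28·h(E)
h(E) = 0.22·h(D) + 0.22·0 + 0.29·1 + 0.27·h(E)
Solving: h(D) = 0.5546, h(E) = 0.5644.
Starting from D, the probability is 0.5546.

0.5546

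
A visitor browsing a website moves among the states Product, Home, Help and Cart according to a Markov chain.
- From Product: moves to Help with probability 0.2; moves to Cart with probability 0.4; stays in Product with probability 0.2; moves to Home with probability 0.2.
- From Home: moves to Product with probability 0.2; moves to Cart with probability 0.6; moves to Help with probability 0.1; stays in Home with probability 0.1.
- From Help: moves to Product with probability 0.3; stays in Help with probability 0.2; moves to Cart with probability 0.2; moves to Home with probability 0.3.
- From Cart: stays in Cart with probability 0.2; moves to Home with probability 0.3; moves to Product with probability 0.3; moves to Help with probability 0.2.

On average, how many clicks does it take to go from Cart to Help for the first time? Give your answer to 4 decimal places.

5.6466

Let t(s) be the expected number of clicks to first reach Help from state s, with t(Help) = 0. Conditioning on the first click:
t(Product) = 1 + 0.2·t(Product) + 0.2·t(Home) + 0.4·t(Cart)
t(Home) = 1 + 0.2·t(Product) + 0.1·t(Home) + 0.6·t(Cart)
t(Cart) = 1 + 0.3·t(Product) + 0.3·t(Home) + 0.2·t(Cart)
Solving: t(Product) = 5.6034, t(Home) = 6.1207, t(Cart) = 5.6466.
Expected clicks from Cart to Help: 5.6466.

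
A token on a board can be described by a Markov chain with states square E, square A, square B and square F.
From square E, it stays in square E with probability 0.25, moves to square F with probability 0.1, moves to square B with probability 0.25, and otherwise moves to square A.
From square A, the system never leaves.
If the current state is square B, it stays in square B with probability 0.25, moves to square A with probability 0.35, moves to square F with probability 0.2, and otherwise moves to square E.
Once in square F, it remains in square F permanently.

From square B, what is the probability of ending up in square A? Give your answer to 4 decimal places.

Let h(s) be the probability of absorption at square A starting from transient state s. Then h(square A) = 1 and h(square F) = 0. By first-step analysis:
h(square E) = 0.25·h(square E) + 0.4·1 + 0.25·h(square B) + 0.1·0
h(square B) = 0.2·h(square E) + 0.35·1 + 0.25·h(square B) + 0.2·0
Solving: h(square E) = 0.7561, h(square B) = 0.6683.
Starting from square B, the probability is 0.6683.

0.6683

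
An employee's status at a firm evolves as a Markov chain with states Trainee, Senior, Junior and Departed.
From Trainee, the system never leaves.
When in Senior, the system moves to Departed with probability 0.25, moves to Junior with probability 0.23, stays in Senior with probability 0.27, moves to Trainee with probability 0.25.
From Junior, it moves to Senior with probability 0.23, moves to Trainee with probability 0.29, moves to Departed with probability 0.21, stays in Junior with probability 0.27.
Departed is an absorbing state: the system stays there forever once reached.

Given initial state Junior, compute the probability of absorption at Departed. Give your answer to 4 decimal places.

Let h(s) be the probability of absorption at Departed starting from transient state s. Then h(Departed) = 1 and h(Trainee) = 0. By first-step analysis:
h(Senior) = 0.25·0 + 0.27·h(Senior) + 0.23·h(Junior) + 0.25·1
h(Junior) = 0.29·0 + 0.23·h(Senior) + 0.27·h(Junior) + 0.21·1
Solving: h(Senior) = 0.4808, h(Junior) = 0.4392.
Starting from Junior, the probability is 0.4392.

0.4392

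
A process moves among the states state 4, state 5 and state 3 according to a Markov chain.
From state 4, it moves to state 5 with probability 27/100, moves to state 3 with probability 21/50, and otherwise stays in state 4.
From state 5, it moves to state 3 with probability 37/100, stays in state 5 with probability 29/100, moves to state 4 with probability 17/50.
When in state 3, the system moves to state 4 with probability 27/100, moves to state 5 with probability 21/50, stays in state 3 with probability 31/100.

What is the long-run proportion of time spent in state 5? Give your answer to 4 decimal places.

Let the stationary distribution be π with π = πP and π_1 + π_2 + π_3 = 1.
π_1 = 0.31·π_1 + 0.34·π_2 + 0.27·π_3
π_2 = 0.27·π_1 + 0.29·π_2 + 0.42·π_3
Solving with the normalization constraint gives π = (0.3054, 0.3311, 0.3635).
So the stationary probability of state 5 is 0.3311.

0.3311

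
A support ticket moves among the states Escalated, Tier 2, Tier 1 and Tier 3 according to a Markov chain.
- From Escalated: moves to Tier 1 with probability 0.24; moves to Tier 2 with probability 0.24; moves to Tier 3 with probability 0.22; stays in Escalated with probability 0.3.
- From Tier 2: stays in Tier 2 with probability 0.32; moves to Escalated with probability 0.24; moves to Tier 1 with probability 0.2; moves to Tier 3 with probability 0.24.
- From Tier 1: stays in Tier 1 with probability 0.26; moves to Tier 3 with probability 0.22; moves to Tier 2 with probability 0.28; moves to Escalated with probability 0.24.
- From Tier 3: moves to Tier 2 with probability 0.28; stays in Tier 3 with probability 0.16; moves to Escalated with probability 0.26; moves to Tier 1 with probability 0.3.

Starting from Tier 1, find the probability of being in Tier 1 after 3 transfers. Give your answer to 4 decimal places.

0.2464

Propagate the distribution vector 3 transfers from Tier 1.
After 0 transfers: (0.0000, 0.0000, 1.0000, 0.0000)
After 1 transfer: (0.2400, 0.2800, 0.2600, 0.2200)
After 2 transfers: (0.2588, 0.2816, 0.2472, 0.2124)
After 3 transfers: (0.2598, 0.2809, 0.2464, 0.2129)
P(in Tier 1 after 3 transfers) = 0.2464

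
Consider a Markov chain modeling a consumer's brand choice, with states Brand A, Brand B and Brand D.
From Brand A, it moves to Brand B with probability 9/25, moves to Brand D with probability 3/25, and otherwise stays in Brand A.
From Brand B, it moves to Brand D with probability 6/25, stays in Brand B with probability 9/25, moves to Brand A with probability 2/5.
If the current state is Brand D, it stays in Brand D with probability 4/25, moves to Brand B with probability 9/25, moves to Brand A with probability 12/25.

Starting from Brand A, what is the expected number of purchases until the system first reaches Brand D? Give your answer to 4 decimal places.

Let t(s) be the expected number of purchases to first reach Brand D from state s, with t(Brand D) = 0. Conditioning on the first purchase:
t(Brand A) = 1 + 0.52·t(Brand A) + 0.36·t(Brand B)
t(Brand B) = 1 + 0.4·t(Brand A) + 0.36·t(Brand B)
Solving: t(Brand A) = 6.1275, t(Brand B) = 5.3922.
Expected purchases from Brand A to Brand D: 6.1275.

6.1275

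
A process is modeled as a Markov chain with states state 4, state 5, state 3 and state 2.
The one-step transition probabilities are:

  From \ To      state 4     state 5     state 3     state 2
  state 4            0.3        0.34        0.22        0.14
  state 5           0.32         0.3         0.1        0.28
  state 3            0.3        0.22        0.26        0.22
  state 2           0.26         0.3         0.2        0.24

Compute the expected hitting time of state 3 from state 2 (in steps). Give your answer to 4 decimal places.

5.7259

Let t(s) be the expected number of steps to first reach state 3 from state s, with t(state 3) = 0. Conditioning on the first step:
t(state 4) = 1 + 0.3·t(state 4) + 0.34·t(state 5) + 0.14·t(state 2)
t(state 5) = 1 + 0.32·t(state 4) + 0.3·t(state 5) + 0.28·t(state 2)
t(state 2) = 1 + 0.26·t(state 4) + 0.3·t(state 5) + 0.24·t(state 2)
Solving: t(state 4) = 5.6302, t(state 5) = 6.2928, t(state 2) = 5.7259.
Expected steps from state 2 to state 3: 5.7259.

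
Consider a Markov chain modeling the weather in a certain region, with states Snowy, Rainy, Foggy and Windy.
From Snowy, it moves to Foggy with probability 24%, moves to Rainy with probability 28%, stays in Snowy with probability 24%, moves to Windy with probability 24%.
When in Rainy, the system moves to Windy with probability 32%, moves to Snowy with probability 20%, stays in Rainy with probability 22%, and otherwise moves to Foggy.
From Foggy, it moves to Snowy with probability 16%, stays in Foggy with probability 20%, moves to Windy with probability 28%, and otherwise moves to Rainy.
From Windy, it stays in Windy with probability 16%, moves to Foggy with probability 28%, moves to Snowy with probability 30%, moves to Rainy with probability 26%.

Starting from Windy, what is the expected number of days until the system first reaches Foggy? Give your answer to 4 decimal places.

3.7801

Let t(s) be the expected number of days to first reach Foggy from state s, with t(Foggy) = 0. Conditioning on the first day:
t(Snowy) = 1 + 0.24·t(Snowy) + 0.28·t(Rainy) + 0.24·t(Windy)
t(Rainy) = 1 + 0.2·t(Snowy) + 0.22·t(Rainy) + 0.32·t(Windy)
t(Windy) = 1 + 0.3·t(Snowy) + 0.26·t(Rainy) + 0.16·t(Windy)
Solving: t(Snowy) = 3.9239, t(Rainy) = 3.8390, t(Windy) = 3.7801.
Expected days from Windy to Foggy: 3.7801.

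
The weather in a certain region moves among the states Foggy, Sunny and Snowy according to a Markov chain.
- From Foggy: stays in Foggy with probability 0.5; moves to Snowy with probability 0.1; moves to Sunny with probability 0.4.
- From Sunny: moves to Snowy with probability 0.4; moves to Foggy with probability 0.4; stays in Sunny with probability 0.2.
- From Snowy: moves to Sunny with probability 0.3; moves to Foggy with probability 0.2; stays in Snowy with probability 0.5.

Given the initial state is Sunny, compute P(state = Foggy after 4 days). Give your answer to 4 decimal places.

0.3724

Propagate the distribution vector 4 days from Sunny.
After 0 days: (0.0000, 1.0000, 0.0000)
After 1 day: (0.4000, 0.2000, 0.4000)
After 2 days: (0.3600, 0.3200, 0.3200)
After 3 days: (0.3720, 0.3040, 0.3240)
After 4 days: (0.3724, 0.3068, 0.3208)
P(in Foggy after 4 days) = 0.3724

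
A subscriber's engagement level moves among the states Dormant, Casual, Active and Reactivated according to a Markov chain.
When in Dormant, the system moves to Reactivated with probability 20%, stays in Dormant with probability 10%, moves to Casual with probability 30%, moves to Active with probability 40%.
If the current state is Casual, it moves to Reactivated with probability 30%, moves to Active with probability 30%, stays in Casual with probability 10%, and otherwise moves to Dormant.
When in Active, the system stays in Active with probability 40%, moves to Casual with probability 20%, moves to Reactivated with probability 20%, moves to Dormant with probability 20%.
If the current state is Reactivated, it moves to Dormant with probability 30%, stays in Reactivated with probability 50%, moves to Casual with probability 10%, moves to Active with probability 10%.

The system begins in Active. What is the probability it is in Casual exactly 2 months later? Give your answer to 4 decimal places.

0.1800

Propagate the distribution vector 2 months from Active.
After 0 months: (0.0000, 0.0000, 1.0000, 0.0000)
After 1 month: (0.2000, 0.2000, 0.4000, 0.2000)
After 2 months: (0.2200, 0.1800, 0.3200, 0.2800)
P(in Casual after 2 months) = 0.1800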